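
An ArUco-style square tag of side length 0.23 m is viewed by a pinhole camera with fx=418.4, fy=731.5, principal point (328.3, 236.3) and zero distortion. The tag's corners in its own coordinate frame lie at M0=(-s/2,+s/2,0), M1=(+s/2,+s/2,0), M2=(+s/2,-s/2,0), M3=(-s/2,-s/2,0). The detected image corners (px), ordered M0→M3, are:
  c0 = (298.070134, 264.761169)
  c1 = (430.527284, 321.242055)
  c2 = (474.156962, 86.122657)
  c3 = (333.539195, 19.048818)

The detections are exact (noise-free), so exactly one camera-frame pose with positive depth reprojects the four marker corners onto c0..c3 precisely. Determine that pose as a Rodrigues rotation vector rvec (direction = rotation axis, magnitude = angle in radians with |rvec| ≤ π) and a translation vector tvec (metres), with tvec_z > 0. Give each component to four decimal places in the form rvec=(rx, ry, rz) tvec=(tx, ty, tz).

Intrinsics K: fx=418.4, fy=731.5, cx=328.3, cy=236.3
Marker side s = 0.23 m; corners in marker frame (Z=0):
  M0 = (-0.1150, +0.1150, 0)
  M1 = (+0.1150, +0.1150, 0)
  M2 = (+0.1150, -0.1150, 0)
  M3 = (-0.1150, -0.1150, 0)
Detected image corners:
  c0 = (298.070134, 264.761169) px
  c1 = (430.527284, 321.242055) px
  c2 = (474.156962, 86.122657) px
  c3 = (333.539195, 19.048818) px
Planar DLT: solve 8×8 A·h = b for H (H[2,2]=1):
  H  [+637.65240 -59.46280 +384.31782]
  H  [+287.88992 +1095.69484 +177.26367]
  H  [+0.11615 +0.29351 +1.00000]
B = K⁻¹H; ‖b₁‖=1.481021, ‖b₂‖=1.481021; λ = 2/(‖b₁‖+‖b₂‖) = 0.675210, sign → tz>0 ⇒ λ=+0.675210
r₁ = λ·B[:,0] = (+0.96750,+0.24040,+0.07843); r₂ = λ·B[:,1] = (-0.25146,+0.94736,+0.19818)
r₃ = r₁×r₂ = (-0.02665,-0.21146,+0.97702); SVD([r₁ r₂ r₃]) → R = UVᵀ:
  R  [+0.96750 -0.25146 -0.02665]
  R  [+0.24040 +0.94736 -0.21146]
  R  [+0.07843 +0.19818 +0.97702]
t = (+0.09040, -0.05449, +0.67521) m
tr R = 2.891884; θ = arccos((tr R − 1)/2) = 0.330309 rad = 18.925°
axis k = ((R−Rᵀ)₃₂, (R−Rᵀ)₁₃, (R−Rᵀ)₂₁) / (2 sinθ) = (+0.631501, -0.161993, +0.758264)
rvec = θ·k = (+0.208591, -0.053508, +0.250462)

rvec=(0.2086, -0.0535, 0.2505) tvec=(0.0904, -0.0545, 0.6752)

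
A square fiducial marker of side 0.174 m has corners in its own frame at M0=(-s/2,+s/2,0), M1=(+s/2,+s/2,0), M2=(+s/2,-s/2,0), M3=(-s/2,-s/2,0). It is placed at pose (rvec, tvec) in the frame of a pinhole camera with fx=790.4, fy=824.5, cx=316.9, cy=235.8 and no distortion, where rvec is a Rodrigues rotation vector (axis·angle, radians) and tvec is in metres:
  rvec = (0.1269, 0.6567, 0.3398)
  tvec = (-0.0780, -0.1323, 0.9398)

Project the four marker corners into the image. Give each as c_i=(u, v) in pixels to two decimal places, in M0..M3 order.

c0=(187.11, 169.56) c1=(284.64, 217.26) c2=(325.73, 61.96) c3=(220.08, 28.40)

Intrinsics K: fx=790.4, fy=824.5, cx=316.9, cy=235.8
Marker side s = 0.174 m; corners in marker frame (Z=0):
  M0 = (-0.0870, +0.0870, 0)
  M1 = (+0.0870, +0.0870, 0)
  M2 = (+0.0870, -0.0870, 0)
  M3 = (-0.0870, -0.0870, 0)
rvec = (0.1269, 0.6567, 0.3398), |rvec| = θ = 0.75021 rad = 42.984°
Rodrigues: sinθ=0.68180, 1−cosθ=0.26846; R = I + sinθ·[k]× + (1−cosθ)·[k]×²:
    [+0.73922 -0.26906 +0.61738]
    [+0.34856 +0.93724 -0.00889]
    [-0.57624 +0.22176 +0.78662]
t = (-0.0780, -0.1323, 0.9398) m
M0: Pc = R·M0+t = (-0.16572, -0.08108, +1.00923); u = 790.4·(-0.16572)/1.00923 + 316.9 = 187.1118, v = 824.5·(-0.08108)/1.00923 + 235.8 = 169.5570
M1: Pc = R·M1+t = (-0.03710, -0.02044, +0.90896); u = 790.4·(-0.03710)/0.90896 + 316.9 = 284.6427, v = 824.5·(-0.02044)/0.90896 + 235.8 = 217.2638
M2: Pc = R·M2+t = (+0.00972, -0.18352, +0.87037); u = 790.4·(+0.00972)/0.87037 + 316.9 = 325.7276, v = 824.5·(-0.18352)/0.87037 + 235.8 = 61.9568
M3: Pc = R·M3+t = (-0.11890, -0.24416, +0.97064); u = 790.4·(-0.11890)/0.97064 + 316.9 = 220.0753, v = 824.5·(-0.24416)/0.97064 + 235.8 = 28.3965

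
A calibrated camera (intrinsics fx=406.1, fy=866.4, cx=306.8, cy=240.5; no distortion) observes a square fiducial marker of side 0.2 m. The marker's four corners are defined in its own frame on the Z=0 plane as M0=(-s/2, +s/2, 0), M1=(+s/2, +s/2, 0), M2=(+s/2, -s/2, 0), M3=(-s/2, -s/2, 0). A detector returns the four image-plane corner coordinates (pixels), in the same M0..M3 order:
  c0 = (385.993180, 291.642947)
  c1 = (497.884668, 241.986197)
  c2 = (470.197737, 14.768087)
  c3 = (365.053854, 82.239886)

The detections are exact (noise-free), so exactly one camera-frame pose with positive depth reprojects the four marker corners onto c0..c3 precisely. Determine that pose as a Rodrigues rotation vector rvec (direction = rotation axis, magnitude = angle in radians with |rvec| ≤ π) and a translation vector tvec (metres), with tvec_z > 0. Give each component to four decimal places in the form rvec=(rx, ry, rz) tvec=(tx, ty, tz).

rvec=(-0.1229, 0.3776, -0.2082) tvec=(0.2251, -0.0735, 0.7604)

Intrinsics K: fx=406.1, fy=866.4, cx=306.8, cy=240.5
Marker side s = 0.2 m; corners in marker frame (Z=0):
  M0 = (-0.1000, +0.1000, 0)
  M1 = (+0.1000, +0.1000, 0)
  M2 = (+0.1000, -0.1000, 0)
  M3 = (-0.1000, -0.1000, 0)
Detected image corners:
  c0 = (385.993180, 291.642947) px
  c1 = (497.884668, 241.986197) px
  c2 = (470.197737, 14.768087) px
  c3 = (365.053854, 82.239886) px
Planar DLT: solve 8×8 A·h = b for H (H[2,2]=1):
  H  [+343.00871 +31.80192 +427.01544]
  H  [-366.82821 +1056.84671 +156.75674]
  H  [-0.46356 -0.20704 +1.00000]
B = K⁻¹H; ‖b₁‖=1.315073, ‖b₂‖=1.315073; λ = 2/(‖b₁‖+‖b₂‖) = 0.760414, sign → tz>0 ⇒ λ=+0.760414
r₁ = λ·B[:,0] = (+0.90858,-0.22411,-0.35250); r₂ = λ·B[:,1] = (+0.17849,+0.97127,-0.15744)
r₃ = r₁×r₂ = (+0.37765,+0.08013,+0.92247); SVD([r₁ r₂ r₃]) → R = UVᵀ:
  R  [+0.90858 +0.17849 +0.37765]
  R  [-0.22411 +0.97127 +0.08013]
  R  [-0.35250 -0.15744 +0.92247]
t = (+0.22510, -0.07350, +0.76041) m
tr R = 2.802322; θ = arccos((tr R − 1)/2) = 0.448356 rad = 25.689°
axis k = ((R−Rᵀ)₃₂, (R−Rᵀ)₁₃, (R−Rᵀ)₂₁) / (2 sinθ) = (-0.274014, +0.842187, -0.464369)
rvec = θ·k = (-0.122856, +0.377600, -0.208203)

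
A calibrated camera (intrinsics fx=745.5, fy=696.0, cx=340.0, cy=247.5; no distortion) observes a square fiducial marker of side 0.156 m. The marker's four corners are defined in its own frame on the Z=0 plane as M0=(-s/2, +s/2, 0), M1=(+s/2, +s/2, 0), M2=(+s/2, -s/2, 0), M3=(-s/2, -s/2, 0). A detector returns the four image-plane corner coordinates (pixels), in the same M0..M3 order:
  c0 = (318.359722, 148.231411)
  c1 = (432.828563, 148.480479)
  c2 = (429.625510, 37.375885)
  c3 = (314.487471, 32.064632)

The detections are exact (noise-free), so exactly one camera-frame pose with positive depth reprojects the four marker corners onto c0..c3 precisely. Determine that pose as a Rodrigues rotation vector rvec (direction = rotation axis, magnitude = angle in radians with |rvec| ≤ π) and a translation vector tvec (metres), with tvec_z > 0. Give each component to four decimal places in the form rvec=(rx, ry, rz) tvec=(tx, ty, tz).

rvec=(0.0231, -0.2778, -0.0340) tvec=(0.0453, -0.2151, 0.9610)

Intrinsics K: fx=745.5, fy=696.0, cx=340.0, cy=247.5
Marker side s = 0.156 m; corners in marker frame (Z=0):
  M0 = (-0.0780, +0.0780, 0)
  M1 = (+0.0780, +0.0780, 0)
  M2 = (+0.0780, -0.0780, 0)
  M3 = (-0.0780, -0.0780, 0)
Detected image corners:
  c0 = (318.359722, 148.231411) px
  c1 = (432.828563, 148.480479) px
  c2 = (429.625510, 37.375885) px
  c3 = (314.487471, 32.064632) px
Planar DLT: solve 8×8 A·h = b for H (H[2,2]=1):
  H  [+842.40312 +33.31648 +375.10468]
  H  [+43.86104 +730.69027 +91.69568]
  H  [+0.28486 +0.02859 +1.00000]
B = K⁻¹H; ‖b₁‖=1.040551, ‖b₂‖=1.040551; λ = 2/(‖b₁‖+‖b₂‖) = 0.961029, sign → tz>0 ⇒ λ=+0.961029
r₁ = λ·B[:,0] = (+0.96109,-0.03679,+0.27376); r₂ = λ·B[:,1] = (+0.03042,+0.99916,+0.02747)
r₃ = r₁×r₂ = (-0.27454,-0.01808,+0.96141); SVD([r₁ r₂ r₃]) → R = UVᵀ:
  R  [+0.96109 +0.03042 -0.27454]
  R  [-0.03679 +0.99916 -0.01808]
  R  [+0.27376 +0.02747 +0.96141]
t = (+0.04525, -0.21513, +0.96103) m
tr R = 2.921659; θ = arccos((tr R − 1)/2) = 0.280816 rad = 16.090°
axis k = ((R−Rᵀ)₃₂, (R−Rᵀ)₁₃, (R−Rᵀ)₂₁) / (2 sinθ) = (+0.082181, -0.989214, -0.121249)
rvec = θ·k = (+0.023078, -0.277787, -0.034049)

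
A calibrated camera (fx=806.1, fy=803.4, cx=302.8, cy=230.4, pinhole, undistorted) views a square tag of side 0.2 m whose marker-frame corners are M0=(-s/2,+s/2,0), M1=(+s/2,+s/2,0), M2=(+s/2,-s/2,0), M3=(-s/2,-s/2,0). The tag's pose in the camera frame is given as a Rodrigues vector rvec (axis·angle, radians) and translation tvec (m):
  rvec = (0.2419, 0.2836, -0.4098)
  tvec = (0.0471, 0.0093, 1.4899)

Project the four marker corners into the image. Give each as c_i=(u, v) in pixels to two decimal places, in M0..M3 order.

Intrinsics K: fx=806.1, fy=803.4, cx=302.8, cy=230.4
Marker side s = 0.2 m; corners in marker frame (Z=0):
  M0 = (-0.1000, +0.1000, 0)
  M1 = (+0.1000, +0.1000, 0)
  M2 = (+0.1000, -0.1000, 0)
  M3 = (-0.1000, -0.1000, 0)
rvec = (0.2419, 0.2836, -0.4098), |rvec| = θ = 0.55397 rad = 31.740°
Rodrigues: sinθ=0.52607, 1−cosθ=0.14956; R = I + sinθ·[k]× + (1−cosθ)·[k]×²:
    [+0.87896 +0.42259 +0.22101]
    [-0.35573 +0.88964 -0.28635]
    [-0.31763 +0.17308 +0.93229]
t = (0.0471, 0.0093, 1.4899) m
M0: Pc = R·M0+t = (+0.00146, +0.13384, +1.53897); u = 806.1·(+0.00146)/1.53897 + 302.8 = 303.5664, v = 803.4·(+0.13384)/1.53897 + 230.4 = 300.2677
M1: Pc = R·M1+t = (+0.17726, +0.06269, +1.47545); u = 806.1·(+0.17726)/1.47545 + 302.8 = 399.6423, v = 803.4·(+0.06269)/1.47545 + 230.4 = 264.5363
M2: Pc = R·M2+t = (+0.09274, -0.11524, +1.44083); u = 806.1·(+0.09274)/1.44083 + 302.8 = 354.6834, v = 803.4·(-0.11524)/1.44083 + 230.4 = 166.1446
M3: Pc = R·M3+t = (-0.08306, -0.04409, +1.50435); u = 806.1·(-0.08306)/1.50435 + 302.8 = 258.2953, v = 803.4·(-0.04409)/1.50435 + 230.4 = 206.8530

c0=(303.57, 300.27) c1=(399.64, 264.54) c2=(354.68, 166.14) c3=(258.30, 206.85)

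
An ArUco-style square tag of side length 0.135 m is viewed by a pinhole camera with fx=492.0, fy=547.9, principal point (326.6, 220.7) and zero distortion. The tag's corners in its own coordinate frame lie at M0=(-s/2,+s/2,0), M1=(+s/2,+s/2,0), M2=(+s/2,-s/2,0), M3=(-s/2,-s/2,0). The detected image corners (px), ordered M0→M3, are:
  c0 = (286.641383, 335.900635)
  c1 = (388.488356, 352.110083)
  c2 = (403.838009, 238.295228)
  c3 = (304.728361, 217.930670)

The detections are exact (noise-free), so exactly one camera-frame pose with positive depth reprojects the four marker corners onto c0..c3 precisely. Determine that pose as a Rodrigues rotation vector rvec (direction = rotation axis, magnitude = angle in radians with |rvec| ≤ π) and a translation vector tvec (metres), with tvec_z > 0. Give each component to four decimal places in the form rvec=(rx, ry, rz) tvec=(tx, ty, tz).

Intrinsics K: fx=492.0, fy=547.9, cx=326.6, cy=220.7
Marker side s = 0.135 m; corners in marker frame (Z=0):
  M0 = (-0.0675, +0.0675, 0)
  M1 = (+0.0675, +0.0675, 0)
  M2 = (+0.0675, -0.0675, 0)
  M3 = (-0.0675, -0.0675, 0)
Detected image corners:
  c0 = (286.641383, 335.900635) px
  c1 = (388.488356, 352.110083) px
  c2 = (403.838009, 238.295228) px
  c3 = (304.728361, 217.930670) px
Planar DLT: solve 8×8 A·h = b for H (H[2,2]=1):
  H  [+844.43183 -176.76752 +346.99348]
  H  [+218.52237 +814.22873 +285.63732]
  H  [+0.28981 -0.15358 +1.00000]
B = K⁻¹H; ‖b₁‖=1.576695, ‖b₂‖=1.576695; λ = 2/(‖b₁‖+‖b₂‖) = 0.634238, sign → tz>0 ⇒ λ=+0.634238
r₁ = λ·B[:,0] = (+0.96654,+0.17892,+0.18381); r₂ = λ·B[:,1] = (-0.16321,+0.98177,-0.09741)
r₃ = r₁×r₂ = (-0.19789,+0.06415,+0.97812); SVD([r₁ r₂ r₃]) → R = UVᵀ:
  R  [+0.96654 -0.16321 -0.19789]
  R  [+0.17892 +0.98177 +0.06415]
  R  [+0.18381 -0.09741 +0.97812]
t = (+0.02629, +0.07517, +0.63424) m
tr R = 2.926436; θ = arccos((tr R − 1)/2) = 0.272065 rad = 15.588°
axis k = ((R−Rᵀ)₃₂, (R−Rᵀ)₁₃, (R−Rᵀ)₂₁) / (2 sinθ) = (-0.300594, -0.710212, +0.636587)
rvec = θ·k = (-0.081781, -0.193223, +0.173193)

rvec=(-0.0818, -0.1932, 0.1732) tvec=(0.0263, 0.0752, 0.6342)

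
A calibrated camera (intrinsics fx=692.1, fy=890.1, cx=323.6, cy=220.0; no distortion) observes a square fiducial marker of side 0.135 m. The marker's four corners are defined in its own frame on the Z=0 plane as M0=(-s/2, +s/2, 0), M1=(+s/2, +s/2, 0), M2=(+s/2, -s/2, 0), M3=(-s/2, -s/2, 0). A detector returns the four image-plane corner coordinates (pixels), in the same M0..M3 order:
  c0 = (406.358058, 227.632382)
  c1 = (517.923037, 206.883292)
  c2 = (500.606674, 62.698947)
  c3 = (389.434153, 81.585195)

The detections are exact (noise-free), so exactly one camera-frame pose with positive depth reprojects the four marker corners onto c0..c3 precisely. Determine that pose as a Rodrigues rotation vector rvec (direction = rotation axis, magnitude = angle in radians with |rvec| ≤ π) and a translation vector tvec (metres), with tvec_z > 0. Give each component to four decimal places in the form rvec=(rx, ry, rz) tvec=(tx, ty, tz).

rvec=(-0.0378, -0.0708, -0.1429) tvec=(0.1538, -0.0693, 0.8168)

Intrinsics K: fx=692.1, fy=890.1, cx=323.6, cy=220.0
Marker side s = 0.135 m; corners in marker frame (Z=0):
  M0 = (-0.0675, +0.0675, 0)
  M1 = (+0.0675, +0.0675, 0)
  M2 = (+0.0675, -0.0675, 0)
  M3 = (-0.0675, -0.0675, 0)
Detected image corners:
  c0 = (406.358058, 227.632382) px
  c1 = (517.923037, 206.883292) px
  c2 = (500.606674, 62.698947) px
  c3 = (389.434153, 81.585195) px
Planar DLT: solve 8×8 A·h = b for H (H[2,2]=1):
  H  [+865.60954 +108.73423 +453.89437]
  H  [-133.80782 +1069.11871 +144.44466]
  H  [+0.08964 -0.03988 +1.00000]
B = K⁻¹H; ‖b₁‖=1.224317, ‖b₂‖=1.224317; λ = 2/(‖b₁‖+‖b₂‖) = 0.816782, sign → tz>0 ⇒ λ=+0.816782
r₁ = λ·B[:,0] = (+0.98732,-0.14088,+0.07322); r₂ = λ·B[:,1] = (+0.14355,+0.98911,-0.03258)
r₃ = r₁×r₂ = (-0.06783,+0.04267,+0.99678); SVD([r₁ r₂ r₃]) → R = UVᵀ:
  R  [+0.98732 +0.14355 -0.06783]
  R  [-0.14088 +0.98911 +0.04267]
  R  [+0.07322 -0.03258 +0.99678]
t = (+0.15377, -0.06933, +0.81678) m
tr R = 2.973205; θ = arccos((tr R − 1)/2) = 0.163875 rad = 9.389°
axis k = ((R−Rᵀ)₃₂, (R−Rᵀ)₁₃, (R−Rᵀ)₂₁) / (2 sinθ) = (-0.230626, -0.432287, -0.871745)
rvec = θ·k = (-0.037794, -0.070841, -0.142857)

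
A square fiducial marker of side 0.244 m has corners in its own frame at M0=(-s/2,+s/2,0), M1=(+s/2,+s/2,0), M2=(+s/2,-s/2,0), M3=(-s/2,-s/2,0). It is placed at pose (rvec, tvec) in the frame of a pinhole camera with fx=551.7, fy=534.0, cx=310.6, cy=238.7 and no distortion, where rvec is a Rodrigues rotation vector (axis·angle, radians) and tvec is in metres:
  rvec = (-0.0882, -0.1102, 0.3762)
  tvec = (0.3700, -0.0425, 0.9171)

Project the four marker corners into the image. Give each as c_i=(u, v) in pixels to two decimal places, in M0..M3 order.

Intrinsics K: fx=551.7, fy=534.0, cx=310.6, cy=238.7
Marker side s = 0.244 m; corners in marker frame (Z=0):
  M0 = (-0.1220, +0.1220, 0)
  M1 = (+0.1220, +0.1220, 0)
  M2 = (+0.1220, -0.1220, 0)
  M3 = (-0.1220, -0.1220, 0)
rvec = (-0.0882, -0.1102, 0.3762), |rvec| = θ = 0.40181 rad = 23.022°
Rodrigues: sinθ=0.39108, 1−cosθ=0.07964; R = I + sinθ·[k]× + (1−cosθ)·[k]×²:
    [+0.92419 -0.36136 -0.12363]
    [+0.37095 +0.92635 +0.06539]
    [+0.09089 -0.10630 +0.99017]
t = (0.3700, -0.0425, 0.9171) m
M0: Pc = R·M0+t = (+0.21316, +0.02526, +0.89304); u = 551.7·(+0.21316)/0.89304 + 310.6 = 442.2863, v = 534.0·(+0.02526)/0.89304 + 238.7 = 253.8031
M1: Pc = R·M1+t = (+0.43867, +0.11577, +0.91522); u = 551.7·(+0.43867)/0.91522 + 310.6 = 575.0298, v = 534.0·(+0.11577)/0.91522 + 238.7 = 306.2482
M2: Pc = R·M2+t = (+0.52684, -0.11026, +0.94116); u = 551.7·(+0.52684)/0.94116 + 310.6 = 619.4290, v = 534.0·(-0.11026)/0.94116 + 238.7 = 176.1411
M3: Pc = R·M3+t = (+0.30133, -0.20077, +0.91898); u = 551.7·(+0.30133)/0.91898 + 310.6 = 491.5033, v = 534.0·(-0.20077)/0.91898 + 238.7 = 122.0364

c0=(442.29, 253.80) c1=(575.03, 306.25) c2=(619.43, 176.14) c3=(491.50, 122.04)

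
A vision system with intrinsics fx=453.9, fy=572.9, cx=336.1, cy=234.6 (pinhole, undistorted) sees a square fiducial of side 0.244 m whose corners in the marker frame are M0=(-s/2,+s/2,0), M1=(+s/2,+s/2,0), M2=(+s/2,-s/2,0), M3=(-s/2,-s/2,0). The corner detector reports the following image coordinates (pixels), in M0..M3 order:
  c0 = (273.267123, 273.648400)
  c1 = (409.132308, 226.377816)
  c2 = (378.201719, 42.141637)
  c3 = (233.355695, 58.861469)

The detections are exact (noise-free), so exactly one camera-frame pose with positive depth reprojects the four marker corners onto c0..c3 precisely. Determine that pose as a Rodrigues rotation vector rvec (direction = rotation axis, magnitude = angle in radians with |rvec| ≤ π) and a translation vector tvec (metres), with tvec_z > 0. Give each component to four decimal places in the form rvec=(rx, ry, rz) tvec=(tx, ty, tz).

rvec=(0.0168, -0.4694, -0.2320) tvec=(-0.0105, -0.1021, 0.6934)

Intrinsics K: fx=453.9, fy=572.9, cx=336.1, cy=234.6
Marker side s = 0.244 m; corners in marker frame (Z=0):
  M0 = (-0.1220, +0.1220, 0)
  M1 = (+0.1220, +0.1220, 0)
  M2 = (+0.1220, -0.1220, 0)
  M3 = (-0.1220, -0.1220, 0)
Detected image corners:
  c0 = (273.267123, 273.648400) px
  c1 = (409.132308, 226.377816) px
  c2 = (378.201719, 42.141637) px
  c3 = (233.355695, 58.861469) px
Planar DLT: solve 8×8 A·h = b for H (H[2,2]=1):
  H  [+783.19519 +176.01411 +329.21503]
  H  [-35.18758 +827.75368 +150.21609]
  H  [+0.64358 +0.09982 +1.00000]
B = K⁻¹H; ‖b₁‖=1.442087, ‖b₂‖=1.442087; λ = 2/(‖b₁‖+‖b₂‖) = 0.693439, sign → tz>0 ⇒ λ=+0.693439
r₁ = λ·B[:,0] = (+0.86605,-0.22534,+0.44628); r₂ = λ·B[:,1] = (+0.21765,+0.97357,+0.06922)
r₃ = r₁×r₂ = (-0.45009,+0.03718,+0.89221); SVD([r₁ r₂ r₃]) → R = UVᵀ:
  R  [+0.86605 +0.21765 -0.45009]
  R  [-0.22534 +0.97357 +0.03718]
  R  [+0.44628 +0.06922 +0.89221]
t = (-0.01052, -0.10214, +0.69344) m
tr R = 2.731835; θ = arccos((tr R − 1)/2) = 0.523815 rad = 30.012°
axis k = ((R−Rᵀ)₃₂, (R−Rᵀ)₁₃, (R−Rᵀ)₂₁) / (2 sinθ) = (+0.032023, -0.896036, -0.442825)
rvec = θ·k = (+0.016774, -0.469357, -0.231958)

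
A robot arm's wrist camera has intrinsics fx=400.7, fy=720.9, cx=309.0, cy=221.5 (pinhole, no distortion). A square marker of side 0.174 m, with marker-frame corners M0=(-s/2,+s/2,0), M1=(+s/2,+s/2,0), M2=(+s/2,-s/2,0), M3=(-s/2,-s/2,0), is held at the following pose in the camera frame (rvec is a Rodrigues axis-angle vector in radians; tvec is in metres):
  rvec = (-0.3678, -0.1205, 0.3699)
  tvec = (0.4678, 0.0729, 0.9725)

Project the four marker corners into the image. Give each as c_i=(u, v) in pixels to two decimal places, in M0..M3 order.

Intrinsics K: fx=400.7, fy=720.9, cx=309.0, cy=221.5
Marker side s = 0.174 m; corners in marker frame (Z=0):
  M0 = (-0.0870, +0.0870, 0)
  M1 = (+0.0870, +0.0870, 0)
  M2 = (+0.0870, -0.0870, 0)
  M3 = (-0.0870, -0.0870, 0)
rvec = (-0.3678, -0.1205, 0.3699), |rvec| = θ = 0.53537 rad = 30.675°
Rodrigues: sinθ=0.51016, 1−cosθ=0.13992; R = I + sinθ·[k]× + (1−cosθ)·[k]×²:
    [+0.92612 -0.33085 -0.18124]
    [+0.37412 +0.86717 +0.32872]
    [+0.04841 -0.37224 +0.92687]
t = (0.4678, 0.0729, 0.9725) m
M0: Pc = R·M0+t = (+0.35844, +0.11580, +0.93590); u = 400.7·(+0.35844)/0.93590 + 309.0 = 462.4652, v = 720.9·(+0.11580)/0.93590 + 221.5 = 310.6939
M1: Pc = R·M1+t = (+0.51959, +0.18089, +0.94433); u = 400.7·(+0.51959)/0.94433 + 309.0 = 529.4736, v = 720.9·(+0.18089)/0.94433 + 221.5 = 359.5929
M2: Pc = R·M2+t = (+0.57716, +0.03000, +1.00910); u = 400.7·(+0.57716)/1.00910 + 309.0 = 538.1816, v = 720.9·(+0.03000)/1.00910 + 221.5 = 242.9353
M3: Pc = R·M3+t = (+0.41601, -0.03509, +1.00067); u = 400.7·(+0.41601)/1.00067 + 309.0 = 475.5836, v = 720.9·(-0.03509)/1.00067 + 221.5 = 196.2194

c0=(462.47, 310.69) c1=(529.47, 359.59) c2=(538.18, 242.94) c3=(475.58, 196.22)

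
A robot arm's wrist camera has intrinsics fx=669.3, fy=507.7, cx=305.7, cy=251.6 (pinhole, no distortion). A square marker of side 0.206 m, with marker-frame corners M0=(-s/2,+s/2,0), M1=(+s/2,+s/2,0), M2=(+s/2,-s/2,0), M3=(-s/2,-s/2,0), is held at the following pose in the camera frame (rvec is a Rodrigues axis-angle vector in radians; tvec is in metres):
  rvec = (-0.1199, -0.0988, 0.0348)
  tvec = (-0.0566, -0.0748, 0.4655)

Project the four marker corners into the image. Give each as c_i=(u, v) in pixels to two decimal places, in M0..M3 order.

Intrinsics K: fx=669.3, fy=507.7, cx=305.7, cy=251.6
Marker side s = 0.206 m; corners in marker frame (Z=0):
  M0 = (-0.1030, +0.1030, 0)
  M1 = (+0.1030, +0.1030, 0)
  M2 = (+0.1030, -0.1030, 0)
  M3 = (-0.1030, -0.1030, 0)
rvec = (-0.1199, -0.0988, 0.0348), |rvec| = θ = 0.15921 rad = 9.122°
Rodrigues: sinθ=0.15854, 1−cosθ=0.01265; R = I + sinθ·[k]× + (1−cosθ)·[k]×²:
    [+0.99453 -0.02874 -0.10046]
    [+0.04056 +0.99222 +0.11768]
    [+0.09630 -0.12111 +0.98796]
t = (-0.0566, -0.0748, 0.4655) m
M0: Pc = R·M0+t = (-0.16200, +0.02322, +0.44311); u = 669.3·(-0.16200)/0.44311 + 305.7 = 61.0088, v = 507.7·(+0.02322)/0.44311 + 251.6 = 278.2059
M1: Pc = R·M1+t = (+0.04288, +0.03158, +0.46294); u = 669.3·(+0.04288)/0.46294 + 305.7 = 367.6872, v = 507.7·(+0.03158)/0.46294 + 251.6 = 286.2297
M2: Pc = R·M2+t = (+0.04880, -0.17282, +0.48789); u = 669.3·(+0.04880)/0.48789 + 305.7 = 372.6400, v = 507.7·(-0.17282)/0.48789 + 251.6 = 71.7632
M3: Pc = R·M3+t = (-0.15608, -0.18118, +0.46806); u = 669.3·(-0.15608)/0.46806 + 305.7 = 82.5182, v = 507.7·(-0.18118)/0.46806 + 251.6 = 55.0771

c0=(61.01, 278.21) c1=(367.69, 286.23) c2=(372.64, 71.76) c3=(82.52, 55.08)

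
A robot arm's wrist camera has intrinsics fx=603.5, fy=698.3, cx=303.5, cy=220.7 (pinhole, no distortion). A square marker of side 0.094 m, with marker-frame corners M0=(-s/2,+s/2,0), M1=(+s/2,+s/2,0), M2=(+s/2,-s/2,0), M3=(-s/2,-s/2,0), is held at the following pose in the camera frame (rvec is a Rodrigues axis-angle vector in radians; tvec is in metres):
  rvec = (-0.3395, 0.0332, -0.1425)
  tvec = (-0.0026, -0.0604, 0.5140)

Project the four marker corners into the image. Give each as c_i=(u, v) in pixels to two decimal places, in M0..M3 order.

c0=(251.68, 207.06) c1=(364.33, 187.94) c2=(346.39, 74.18) c3=(240.44, 92.34)

Intrinsics K: fx=603.5, fy=698.3, cx=303.5, cy=220.7
Marker side s = 0.094 m; corners in marker frame (Z=0):
  M0 = (-0.0470, +0.0470, 0)
  M1 = (+0.0470, +0.0470, 0)
  M2 = (+0.0470, -0.0470, 0)
  M3 = (-0.0470, -0.0470, 0)
rvec = (-0.3395, 0.0332, -0.1425), |rvec| = θ = 0.36969 rad = 21.182°
Rodrigues: sinθ=0.36132, 1−cosθ=0.06756; R = I + sinθ·[k]× + (1−cosθ)·[k]×²:
    [+0.98942 +0.13370 +0.05636]
    [-0.14485 +0.93299 +0.32948]
    [-0.00853 -0.33416 +0.94248]
t = (-0.0026, -0.0604, 0.5140) m
M0: Pc = R·M0+t = (-0.04282, -0.00974, +0.49870); u = 603.5·(-0.04282)/0.49870 + 303.5 = 251.6829, v = 698.3·(-0.00974)/0.49870 + 220.7 = 207.0590
M1: Pc = R·M1+t = (+0.05019, -0.02336, +0.49789); u = 603.5·(+0.05019)/0.49789 + 303.5 = 364.3316, v = 698.3·(-0.02336)/0.49789 + 220.7 = 187.9408
M2: Pc = R·M2+t = (+0.03762, -0.11106, +0.52930); u = 603.5·(+0.03762)/0.52930 + 303.5 = 346.3917, v = 698.3·(-0.11106)/0.52930 + 220.7 = 74.1833
M3: Pc = R·M3+t = (-0.05539, -0.09744, +0.53011); u = 603.5·(-0.05539)/0.53011 + 303.5 = 240.4450, v = 698.3·(-0.09744)/0.53011 + 220.7 = 92.3408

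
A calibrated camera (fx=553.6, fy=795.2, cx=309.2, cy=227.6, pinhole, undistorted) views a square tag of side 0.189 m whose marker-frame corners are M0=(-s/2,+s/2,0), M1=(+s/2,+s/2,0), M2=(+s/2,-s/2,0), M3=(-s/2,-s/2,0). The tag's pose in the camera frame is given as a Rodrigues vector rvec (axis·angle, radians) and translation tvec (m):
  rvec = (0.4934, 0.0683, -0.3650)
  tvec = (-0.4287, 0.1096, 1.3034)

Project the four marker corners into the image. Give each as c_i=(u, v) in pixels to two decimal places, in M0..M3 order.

c0=(112.63, 354.84) c1=(181.73, 320.79) c2=(142.93, 228.58) c3=(70.08, 266.98)

Intrinsics K: fx=553.6, fy=795.2, cx=309.2, cy=227.6
Marker side s = 0.189 m; corners in marker frame (Z=0):
  M0 = (-0.0945, +0.0945, 0)
  M1 = (+0.0945, +0.0945, 0)
  M2 = (+0.0945, -0.0945, 0)
  M3 = (-0.0945, -0.0945, 0)
rvec = (0.4934, 0.0683, -0.3650), |rvec| = θ = 0.61752 rad = 35.381°
Rodrigues: sinθ=0.57902, 1−cosθ=0.18468; R = I + sinθ·[k]× + (1−cosθ)·[k]×²:
    [+0.93322 +0.35856 -0.02318]
    [-0.32592 +0.81758 -0.47471]
    [-0.15126 +0.45056 +0.87984]
t = (-0.4287, 0.1096, 1.3034) m
M0: Pc = R·M0+t = (-0.48301, +0.21766, +1.36027); u = 553.6·(-0.48301)/1.36027 + 309.2 = 112.6279, v = 795.2·(+0.21766)/1.36027 + 227.6 = 354.8418
M1: Pc = R·M1+t = (-0.30663, +0.15606, +1.33168); u = 553.6·(-0.30663)/1.33168 + 309.2 = 181.7308, v = 795.2·(+0.15606)/1.33168 + 227.6 = 320.7903
M2: Pc = R·M2+t = (-0.37439, +0.00154, +1.24653); u = 553.6·(-0.37439)/1.24653 + 309.2 = 142.9261, v = 795.2·(+0.00154)/1.24653 + 227.6 = 228.5823
M3: Pc = R·M3+t = (-0.55077, +0.06314, +1.27512); u = 553.6·(-0.55077)/1.27512 + 309.2 = 70.0782, v = 795.2·(+0.06314)/1.27512 + 227.6 = 266.9751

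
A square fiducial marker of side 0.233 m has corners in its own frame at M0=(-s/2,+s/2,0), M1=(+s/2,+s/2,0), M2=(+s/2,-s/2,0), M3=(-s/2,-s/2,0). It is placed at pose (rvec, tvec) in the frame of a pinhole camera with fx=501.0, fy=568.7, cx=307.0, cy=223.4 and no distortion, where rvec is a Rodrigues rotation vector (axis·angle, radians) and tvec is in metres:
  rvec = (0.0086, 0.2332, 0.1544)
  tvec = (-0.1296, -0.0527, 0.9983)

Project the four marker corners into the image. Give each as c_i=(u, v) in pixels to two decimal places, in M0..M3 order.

Intrinsics K: fx=501.0, fy=568.7, cx=307.0, cy=223.4
Marker side s = 0.233 m; corners in marker frame (Z=0):
  M0 = (-0.1165, +0.1165, 0)
  M1 = (+0.1165, +0.1165, 0)
  M2 = (+0.1165, -0.1165, 0)
  M3 = (-0.1165, -0.1165, 0)
rvec = (0.0086, 0.2332, 0.1544), |rvec| = θ = 0.27981 rad = 16.032°
Rodrigues: sinθ=0.27618, 1−cosθ=0.03889; R = I + sinθ·[k]× + (1−cosθ)·[k]×²:
    [+0.96114 -0.15140 +0.23083]
    [+0.15339 +0.98812 +0.00940]
    [-0.22951 +0.02637 +0.97295]
t = (-0.1296, -0.0527, 0.9983) m
M0: Pc = R·M0+t = (-0.25921, +0.04455, +1.02811); u = 501.0·(-0.25921)/1.02811 + 307.0 = 180.6860, v = 568.7·(+0.04455)/1.02811 + 223.4 = 248.0408
M1: Pc = R·M1+t = (-0.03526, +0.08029, +0.97463); u = 501.0·(-0.03526)/0.97463 + 307.0 = 288.8727, v = 568.7·(+0.08029)/0.97463 + 223.4 = 270.2469
M2: Pc = R·M2+t = (+0.00001, -0.14995, +0.96849); u = 501.0·(+0.00001)/0.96849 + 307.0 = 307.0057, v = 568.7·(-0.14995)/0.96849 + 223.4 = 135.3511
M3: Pc = R·M3+t = (-0.22394, -0.18569, +1.02197); u = 501.0·(-0.22394)/1.02197 + 307.0 = 197.2197, v = 568.7·(-0.18569)/1.02197 + 223.4 = 120.0701

c0=(180.69, 248.04) c1=(288.87, 270.25) c2=(307.01, 135.35) c3=(197.22, 120.07)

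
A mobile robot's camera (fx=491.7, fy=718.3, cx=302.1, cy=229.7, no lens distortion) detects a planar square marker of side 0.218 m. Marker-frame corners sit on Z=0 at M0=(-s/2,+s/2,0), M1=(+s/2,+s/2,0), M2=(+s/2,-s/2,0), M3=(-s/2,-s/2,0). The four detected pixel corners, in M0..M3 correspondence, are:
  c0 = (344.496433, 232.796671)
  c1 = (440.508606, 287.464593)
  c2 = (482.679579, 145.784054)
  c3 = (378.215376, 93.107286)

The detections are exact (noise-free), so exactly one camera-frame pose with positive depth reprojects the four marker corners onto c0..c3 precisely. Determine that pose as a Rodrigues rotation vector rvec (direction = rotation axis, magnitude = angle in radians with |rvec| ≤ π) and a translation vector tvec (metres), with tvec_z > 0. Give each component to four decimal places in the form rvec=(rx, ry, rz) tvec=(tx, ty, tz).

rvec=(0.2950, 0.2499, 0.3401) tvec=(0.2241, -0.0542, 1.0229)

Intrinsics K: fx=491.7, fy=718.3, cx=302.1, cy=229.7
Marker side s = 0.218 m; corners in marker frame (Z=0):
  M0 = (-0.1090, +0.1090, 0)
  M1 = (+0.1090, +0.1090, 0)
  M2 = (+0.1090, -0.1090, 0)
  M3 = (-0.1090, -0.1090, 0)
Detected image corners:
  c0 = (344.496433, 232.796671) px
  c1 = (440.508606, 287.464593) px
  c2 = (482.679579, 145.784054) px
  c3 = (378.215376, 93.107286) px
Planar DLT: solve 8×8 A·h = b for H (H[2,2]=1):
  H  [+382.74052 -43.43478 +409.80616]
  H  [+211.12284 +705.31962 +191.67176]
  H  [-0.18567 +0.31650 +1.00000]
B = K⁻¹H; ‖b₁‖=0.977655, ‖b₂‖=0.977655; λ = 2/(‖b₁‖+‖b₂‖) = 1.022856, sign → tz>0 ⇒ λ=+1.022856
r₁ = λ·B[:,0] = (+0.91288,+0.36137,-0.18991); r₂ = λ·B[:,1] = (-0.28926,+0.90085,+0.32374)
r₃ = r₁×r₂ = (+0.28807,-0.24060,+0.92689); SVD([r₁ r₂ r₃]) → R = UVᵀ:
  R  [+0.91288 -0.28926 +0.28807]
  R  [+0.36137 +0.90085 -0.24060]
  R  [-0.18991 +0.32374 +0.92689]
t = (+0.22406, -0.05415, +1.02286) m
tr R = 2.740616; θ = arccos((tr R − 1)/2) = 0.514969 rad = 29.506°
axis k = ((R−Rᵀ)₃₂, (R−Rᵀ)₁₃, (R−Rᵀ)₂₁) / (2 sinθ) = (+0.572916, +0.485258, +0.660524)
rvec = θ·k = (+0.295034, +0.249893, +0.340150)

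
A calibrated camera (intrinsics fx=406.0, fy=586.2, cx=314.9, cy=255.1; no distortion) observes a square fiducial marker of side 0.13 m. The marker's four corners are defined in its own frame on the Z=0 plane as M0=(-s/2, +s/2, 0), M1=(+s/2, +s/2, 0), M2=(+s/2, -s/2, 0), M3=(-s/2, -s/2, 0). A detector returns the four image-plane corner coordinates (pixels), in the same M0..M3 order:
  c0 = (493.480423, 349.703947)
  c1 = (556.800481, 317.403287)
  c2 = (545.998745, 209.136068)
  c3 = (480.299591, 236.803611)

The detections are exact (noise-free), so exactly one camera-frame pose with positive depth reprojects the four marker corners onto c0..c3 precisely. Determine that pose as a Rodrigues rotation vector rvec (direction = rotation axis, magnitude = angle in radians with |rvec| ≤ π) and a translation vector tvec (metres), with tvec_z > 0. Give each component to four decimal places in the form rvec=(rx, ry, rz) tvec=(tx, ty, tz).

rvec=(0.1112, -0.2712, -0.2415) tvec=(0.3342, 0.0266, 0.6616)

Intrinsics K: fx=406.0, fy=586.2, cx=314.9, cy=255.1
Marker side s = 0.13 m; corners in marker frame (Z=0):
  M0 = (-0.0650, +0.0650, 0)
  M1 = (+0.0650, +0.0650, 0)
  M2 = (+0.0650, -0.0650, 0)
  M3 = (-0.0650, -0.0650, 0)
Detected image corners:
  c0 = (493.480423, 349.703947) px
  c1 = (556.800481, 317.403287) px
  c2 = (545.998745, 209.136068) px
  c3 = (480.299591, 236.803611) px
Planar DLT: solve 8×8 A·h = b for H (H[2,2]=1):
  H  [+693.40183 +202.61586 +520.02463]
  H  [-125.14042 +909.48653 +278.65705]
  H  [+0.38005 +0.21305 +1.00000]
B = K⁻¹H; ‖b₁‖=1.511578, ‖b₂‖=1.511578; λ = 2/(‖b₁‖+‖b₂‖) = 0.661560, sign → tz>0 ⇒ λ=+0.661560
r₁ = λ·B[:,0] = (+0.93486,-0.25064,+0.25143); r₂ = λ·B[:,1] = (+0.22084,+0.96507,+0.14094)
r₃ = r₁×r₂ = (-0.27797,-0.07624,+0.95756); SVD([r₁ r₂ r₃]) → R = UVᵀ:
  R  [+0.93486 +0.22084 -0.27797]
  R  [-0.25064 +0.96507 -0.07624]
  R  [+0.25143 +0.14094 +0.95756]
t = (+0.33424, +0.02659, +0.66156) m
tr R = 2.857493; θ = arccos((tr R − 1)/2) = 0.379779 rad = 21.760°
axis k = ((R−Rᵀ)₃₂, (R−Rᵀ)₁₃, (R−Rᵀ)₂₁) / (2 sinθ) = (+0.292919, -0.714019, -0.635905)
rvec = θ·k = (+0.111245, -0.271170, -0.241504)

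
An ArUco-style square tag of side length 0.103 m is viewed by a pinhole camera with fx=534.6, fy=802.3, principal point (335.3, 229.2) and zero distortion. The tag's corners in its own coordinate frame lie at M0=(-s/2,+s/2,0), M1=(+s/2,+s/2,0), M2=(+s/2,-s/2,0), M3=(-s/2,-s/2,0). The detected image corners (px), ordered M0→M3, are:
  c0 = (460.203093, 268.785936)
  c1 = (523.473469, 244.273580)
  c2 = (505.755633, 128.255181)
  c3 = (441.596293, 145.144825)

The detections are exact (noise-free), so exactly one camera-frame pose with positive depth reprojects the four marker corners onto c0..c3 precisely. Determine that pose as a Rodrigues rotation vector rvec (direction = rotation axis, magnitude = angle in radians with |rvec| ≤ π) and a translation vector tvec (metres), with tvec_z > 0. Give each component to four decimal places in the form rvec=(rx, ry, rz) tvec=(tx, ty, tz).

Intrinsics K: fx=534.6, fy=802.3, cx=335.3, cy=229.2
Marker side s = 0.103 m; corners in marker frame (Z=0):
  M0 = (-0.0515, +0.0515, 0)
  M1 = (+0.0515, +0.0515, 0)
  M2 = (+0.0515, -0.0515, 0)
  M3 = (-0.0515, -0.0515, 0)
Detected image corners:
  c0 = (460.203093, 268.785936) px
  c1 = (523.473469, 244.273580) px
  c2 = (505.755633, 128.255181) px
  c3 = (441.596293, 145.144825) px
Planar DLT: solve 8×8 A·h = b for H (H[2,2]=1):
  H  [+913.52404 +157.52087 +483.74133]
  H  [-80.79146 +1154.62498 +196.16986]
  H  [+0.61092 -0.03869 +1.00000]
B = K⁻¹H; ‖b₁‖=1.485353, ‖b₂‖=1.485353; λ = 2/(‖b₁‖+‖b₂‖) = 0.673241, sign → tz>0 ⇒ λ=+0.673241
r₁ = λ·B[:,0] = (+0.89247,-0.18529,+0.41129); r₂ = λ·B[:,1] = (+0.21471,+0.97633,-0.02605)
r₃ = r₁×r₂ = (-0.39673,+0.11155,+0.91113); SVD([r₁ r₂ r₃]) → R = UVᵀ:
  R  [+0.89247 +0.21471 -0.39673]
  R  [-0.18529 +0.97633 +0.11155]
  R  [+0.41129 -0.02605 +0.91113]
t = (+0.18694, -0.02772, +0.67324) m
tr R = 2.779932; θ = arccos((tr R − 1)/2) = 0.473526 rad = 27.131°
axis k = ((R−Rᵀ)₃₂, (R−Rᵀ)₁₃, (R−Rᵀ)₂₁) / (2 sinθ) = (-0.150867, -0.885943, -0.438571)
rvec = θ·k = (-0.071439, -0.419517, -0.207675)

rvec=(-0.0714, -0.4195, -0.2077) tvec=(0.1869, -0.0277, 0.6732)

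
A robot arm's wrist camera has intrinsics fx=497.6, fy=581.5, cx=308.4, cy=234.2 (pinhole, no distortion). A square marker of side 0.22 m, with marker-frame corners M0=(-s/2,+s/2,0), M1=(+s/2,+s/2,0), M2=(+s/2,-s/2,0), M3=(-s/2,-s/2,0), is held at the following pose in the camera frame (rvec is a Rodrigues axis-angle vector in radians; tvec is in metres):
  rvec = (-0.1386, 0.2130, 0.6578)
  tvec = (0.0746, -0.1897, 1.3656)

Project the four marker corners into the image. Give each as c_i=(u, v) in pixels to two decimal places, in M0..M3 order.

Intrinsics K: fx=497.6, fy=581.5, cx=308.4, cy=234.2
Marker side s = 0.22 m; corners in marker frame (Z=0):
  M0 = (-0.1100, +0.1100, 0)
  M1 = (+0.1100, +0.1100, 0)
  M2 = (+0.1100, -0.1100, 0)
  M3 = (-0.1100, -0.1100, 0)
rvec = (-0.1386, 0.2130, 0.6578), |rvec| = θ = 0.70518 rad = 40.404°
Rodrigues: sinθ=0.64817, 1−cosθ=0.23851; R = I + sinθ·[k]× + (1−cosθ)·[k]×²:
    [+0.77071 -0.61878 +0.15205]
    [+0.59046 +0.78325 +0.19460]
    [-0.23951 -0.06019 +0.96903]
t = (0.0746, -0.1897, 1.3656) m
M0: Pc = R·M0+t = (-0.07824, -0.16849, +1.38532); u = 497.6·(-0.07824)/1.38532 + 308.4 = 280.2953, v = 581.5·(-0.16849)/1.38532 + 234.2 = 163.4739
M1: Pc = R·M1+t = (+0.09131, -0.03859, +1.33263); u = 497.6·(+0.09131)/1.33263 + 308.4 = 342.4956, v = 581.5·(-0.03859)/1.33263 + 234.2 = 217.3606
M2: Pc = R·M2+t = (+0.22744, -0.21091, +1.34588); u = 497.6·(+0.22744)/1.34588 + 308.4 = 392.4910, v = 581.5·(-0.21091)/1.34588 + 234.2 = 143.0753
M3: Pc = R·M3+t = (+0.05789, -0.34081, +1.39857); u = 497.6·(+0.05789)/1.39857 + 308.4 = 328.9961, v = 581.5·(-0.34081)/1.39857 + 234.2 = 92.4976

c0=(280.30, 163.47) c1=(342.50, 217.36) c2=(392.49, 143.08) c3=(329.00, 92.50)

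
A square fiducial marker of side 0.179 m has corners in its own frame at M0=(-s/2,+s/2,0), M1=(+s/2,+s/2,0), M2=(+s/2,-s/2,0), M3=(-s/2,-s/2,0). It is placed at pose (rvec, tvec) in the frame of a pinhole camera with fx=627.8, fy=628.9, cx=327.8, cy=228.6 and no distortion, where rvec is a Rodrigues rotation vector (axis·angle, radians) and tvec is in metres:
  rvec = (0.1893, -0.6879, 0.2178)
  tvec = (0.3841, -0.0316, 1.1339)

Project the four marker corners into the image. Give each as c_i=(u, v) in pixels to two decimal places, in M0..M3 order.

c0=(497.63, 253.04) c1=(551.62, 263.44) c2=(579.77, 172.57) c3=(527.91, 152.15)

Intrinsics K: fx=627.8, fy=628.9, cx=327.8, cy=228.6
Marker side s = 0.179 m; corners in marker frame (Z=0):
  M0 = (-0.0895, +0.0895, 0)
  M1 = (+0.0895, +0.0895, 0)
  M2 = (+0.0895, -0.0895, 0)
  M3 = (-0.0895, -0.0895, 0)
rvec = (0.1893, -0.6879, 0.2178), |rvec| = θ = 0.74597 rad = 42.741°
Rodrigues: sinθ=0.67869, 1−cosθ=0.26557; R = I + sinθ·[k]× + (1−cosθ)·[k]×²:
    [+0.75153 -0.26030 -0.60618]
    [+0.13601 +0.96026 -0.24373]
    [+0.64553 +0.10072 +0.75707]
t = (0.3841, -0.0316, 1.1339) m
M0: Pc = R·M0+t = (+0.29354, +0.04217, +1.08514); u = 627.8·(+0.29354)/1.08514 + 327.8 = 497.6262, v = 628.9·(+0.04217)/1.08514 + 228.6 = 253.0402
M1: Pc = R·M1+t = (+0.42806, +0.06652, +1.20069); u = 627.8·(+0.42806)/1.20069 + 327.8 = 551.6207, v = 628.9·(+0.06652)/1.20069 + 228.6 = 263.4399
M2: Pc = R·M2+t = (+0.47466, -0.10537, +1.18266); u = 627.8·(+0.47466)/1.18266 + 327.8 = 579.7665, v = 628.9·(-0.10537)/1.18266 + 228.6 = 172.5674
M3: Pc = R·M3+t = (+0.34014, -0.12972, +1.06711); u = 627.8·(+0.34014)/1.06711 + 327.8 = 527.9075, v = 628.9·(-0.12972)/1.06711 + 228.6 = 152.1521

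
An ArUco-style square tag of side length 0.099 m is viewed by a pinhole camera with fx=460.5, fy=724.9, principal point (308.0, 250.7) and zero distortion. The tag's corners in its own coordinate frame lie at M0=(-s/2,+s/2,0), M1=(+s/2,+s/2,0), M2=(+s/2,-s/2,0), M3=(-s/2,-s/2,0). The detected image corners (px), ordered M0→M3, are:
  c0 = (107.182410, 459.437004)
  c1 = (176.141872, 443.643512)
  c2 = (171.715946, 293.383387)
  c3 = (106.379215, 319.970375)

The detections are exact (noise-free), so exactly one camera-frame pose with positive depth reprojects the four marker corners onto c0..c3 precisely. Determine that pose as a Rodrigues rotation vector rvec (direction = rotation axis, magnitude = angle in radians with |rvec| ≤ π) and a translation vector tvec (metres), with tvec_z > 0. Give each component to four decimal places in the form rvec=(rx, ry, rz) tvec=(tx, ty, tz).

rvec=(-0.2265, 0.4539, -0.1795) tvec=(-0.1830, 0.0873, 0.4984)

Intrinsics K: fx=460.5, fy=724.9, cx=308.0, cy=250.7
Marker side s = 0.099 m; corners in marker frame (Z=0):
  M0 = (-0.0495, +0.0495, 0)
  M1 = (+0.0495, +0.0495, 0)
  M2 = (+0.0495, -0.0495, 0)
  M3 = (-0.0495, -0.0495, 0)
Detected image corners:
  c0 = (107.182410, 459.437004) px
  c1 = (176.141872, 443.643512) px
  c2 = (171.715946, 293.383387) px
  c3 = (106.379215, 319.970375) px
Planar DLT: solve 8×8 A·h = b for H (H[2,2]=1):
  H  [+561.64025 -46.30518 +138.94626]
  H  [-529.18012 +1266.64971 +377.70426]
  H  [-0.82761 -0.51274 +1.00000]
B = K⁻¹H; ‖b₁‖=2.006491, ‖b₂‖=2.006491; λ = 2/(‖b₁‖+‖b₂‖) = 0.498383, sign → tz>0 ⇒ λ=+0.498383
r₁ = λ·B[:,0] = (+0.88372,-0.22117,-0.41247); r₂ = λ·B[:,1] = (+0.12080,+0.95922,-0.25554)
r₃ = r₁×r₂ = (+0.45217,+0.17600,+0.87440); SVD([r₁ r₂ r₃]) → R = UVᵀ:
  R  [+0.88372 +0.12080 +0.45217]
  R  [-0.22117 +0.95922 +0.17600]
  R  [-0.41247 -0.25554 +0.87440]
t = (-0.18296, +0.08732, +0.49838) m
tr R = 2.717335; θ = arccos((tr R − 1)/2) = 0.538132 rad = 30.833°
axis k = ((R−Rᵀ)₃₂, (R−Rᵀ)₁₃, (R−Rᵀ)₂₁) / (2 sinθ) = (-0.420986, +0.843489, -0.333612)
rvec = θ·k = (-0.226546, +0.453908, -0.179527)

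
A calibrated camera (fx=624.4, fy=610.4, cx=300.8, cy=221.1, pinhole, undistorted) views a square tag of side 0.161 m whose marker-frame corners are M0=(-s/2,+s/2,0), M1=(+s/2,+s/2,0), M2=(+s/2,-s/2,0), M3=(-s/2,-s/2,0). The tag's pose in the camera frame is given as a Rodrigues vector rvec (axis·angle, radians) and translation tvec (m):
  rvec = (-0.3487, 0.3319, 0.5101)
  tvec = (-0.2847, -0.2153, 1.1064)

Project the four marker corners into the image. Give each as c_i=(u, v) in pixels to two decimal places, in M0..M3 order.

Intrinsics K: fx=624.4, fy=610.4, cx=300.8, cy=221.1
Marker side s = 0.161 m; corners in marker frame (Z=0):
  M0 = (-0.0805, +0.0805, 0)
  M1 = (+0.0805, +0.0805, 0)
  M2 = (+0.0805, -0.0805, 0)
  M3 = (-0.0805, -0.0805, 0)
rvec = (-0.3487, 0.3319, 0.5101), |rvec| = θ = 0.70139 rad = 40.187°
Rodrigues: sinθ=0.64528, 1−cosθ=0.23606; R = I + sinθ·[k]× + (1−cosθ)·[k]×²:
    [+0.82229 -0.52483 +0.22000]
    [+0.41376 +0.81680 +0.40204]
    [-0.39070 -0.23957 +0.88880]
t = (-0.2847, -0.2153, 1.1064) m
M0: Pc = R·M0+t = (-0.39314, -0.18286, +1.11857); u = 624.4·(-0.39314)/1.11857 + 300.8 = 81.3420, v = 610.4·(-0.18286)/1.11857 + 221.1 = 121.3162
M1: Pc = R·M1+t = (-0.26075, -0.11624, +1.05566); u = 624.4·(-0.26075)/1.05566 + 300.8 = 146.5700, v = 610.4·(-0.11624)/1.05566 + 221.1 = 153.8885
M2: Pc = R·M2+t = (-0.17626, -0.24774, +1.09423); u = 624.4·(-0.17626)/1.09423 + 300.8 = 200.2227, v = 610.4·(-0.24774)/1.09423 + 221.1 = 82.8997
M3: Pc = R·M3+t = (-0.30865, -0.31436, +1.15714); u = 624.4·(-0.30865)/1.15714 + 300.8 = 134.2523, v = 610.4·(-0.31436)/1.15714 + 221.1 = 55.2721

c0=(81.34, 121.32) c1=(146.57, 153.89) c2=(200.22, 82.90) c3=(134.25, 55.27)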